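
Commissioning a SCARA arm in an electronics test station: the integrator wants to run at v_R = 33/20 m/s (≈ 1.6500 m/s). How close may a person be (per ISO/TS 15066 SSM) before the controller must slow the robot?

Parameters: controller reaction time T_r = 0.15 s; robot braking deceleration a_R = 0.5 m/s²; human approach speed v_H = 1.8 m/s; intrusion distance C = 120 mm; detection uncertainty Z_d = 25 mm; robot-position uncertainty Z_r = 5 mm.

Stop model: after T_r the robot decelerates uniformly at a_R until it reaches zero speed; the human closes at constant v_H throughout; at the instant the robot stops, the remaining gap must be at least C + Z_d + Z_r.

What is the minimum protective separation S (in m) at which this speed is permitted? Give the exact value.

S_min = 933/100 m = 9.3300 m

braking lasts T_s = (33/20)/(1/2) = 3.3000 s
reaction-phase robot travel = 1.6500·0.1500 = 0.2475 m
braking distance = 1.6500²/(2·0.5000) = 2.7225 m
human closes 1.8000·3.4500 = 6.2100 m
margins: 0.1200+0.0250+0.0050 = 0.1500 m
S_min ≈ 0.2475+2.7225+6.2100+0.1500  ⇒  S_min = 933/100 m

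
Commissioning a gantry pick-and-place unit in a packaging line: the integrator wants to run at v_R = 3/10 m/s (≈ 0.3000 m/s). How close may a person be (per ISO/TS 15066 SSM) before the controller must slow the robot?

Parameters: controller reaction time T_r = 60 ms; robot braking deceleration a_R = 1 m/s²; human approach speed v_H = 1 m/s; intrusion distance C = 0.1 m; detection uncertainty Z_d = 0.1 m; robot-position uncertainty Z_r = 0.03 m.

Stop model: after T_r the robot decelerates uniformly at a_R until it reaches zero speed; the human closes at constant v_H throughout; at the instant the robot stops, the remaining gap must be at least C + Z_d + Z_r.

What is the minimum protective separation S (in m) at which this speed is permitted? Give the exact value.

stop time T_s = (3/10)/1 = 0.3000 s
robot covers v_R·T_r = 0.3000·0.0600 = 0.0180 m before braking
robot under decel: 0.3000²/(2·1.0000) = 0.0450 m
human over T_r+T_s: 1.0000·(0.0600+0.3000) = 0.3600 m
residual clearance needed = 0.1000+0.1000+0.0300 = 0.2300 m
S_min ≈ 0.0180+0.0450+0.3600+0.2300  ⇒  S_min = 653/1000 m

S_min = 653/1000 m = 0.6530 m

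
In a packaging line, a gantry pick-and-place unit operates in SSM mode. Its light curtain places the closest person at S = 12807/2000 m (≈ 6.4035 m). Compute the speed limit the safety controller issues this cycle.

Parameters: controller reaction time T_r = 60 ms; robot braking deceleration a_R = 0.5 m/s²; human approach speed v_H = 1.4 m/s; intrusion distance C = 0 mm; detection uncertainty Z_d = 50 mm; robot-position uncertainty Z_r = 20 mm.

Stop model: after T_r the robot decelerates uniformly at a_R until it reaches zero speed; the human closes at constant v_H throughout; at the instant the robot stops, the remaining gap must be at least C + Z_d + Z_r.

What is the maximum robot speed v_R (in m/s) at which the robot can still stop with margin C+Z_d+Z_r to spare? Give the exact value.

quadratic (1)·v² + (143/50)·v + (-12499/2000) = 0
  disc = (143/50)² − 4·(1)·(-12499/2000) = 20736/625 ; √disc = 144/25
  v_R = (−(143/50) + 144/25) / (2·(1)) = 29/20 m/s
check:
stop time T_s = (29/20)/(1/2) = 2.9000 s
reaction-phase robot travel = 1.4500·0.0600 = 0.0870 m
braking distance = 1.4500²/(2·0.5000) = 2.1025 m
human over T_r+T_s: 1.4000·(0.0600+2.9000) = 4.1440 m
C+Z_d+Z_r = 0.0000+0.0500+0.0200 = 0.0700 m
sum ≈ 0.0870+2.1025+4.1440+0.0700 ≈ 6.4035 m = S ✓

v_R_max = 29/20 m/s = 1.4500 m/s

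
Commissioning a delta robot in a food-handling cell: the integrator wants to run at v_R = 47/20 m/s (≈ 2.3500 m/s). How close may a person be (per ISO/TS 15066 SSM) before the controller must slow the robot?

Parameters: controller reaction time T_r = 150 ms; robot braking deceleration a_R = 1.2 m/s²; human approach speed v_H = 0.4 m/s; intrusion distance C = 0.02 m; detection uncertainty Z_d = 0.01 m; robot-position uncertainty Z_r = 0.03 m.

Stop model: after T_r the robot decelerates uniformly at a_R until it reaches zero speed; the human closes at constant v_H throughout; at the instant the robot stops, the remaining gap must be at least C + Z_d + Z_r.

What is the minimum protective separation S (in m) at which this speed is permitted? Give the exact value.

S_min = 5691/1600 m = 3.5569 m

stop time T_s = (47/20)/(6/5) = 1.9583 s
robot in T_r: 2.3500·0.1500 = 0.3525 m
braking distance = 2.3500²/(2·1.2000) = 2.3010 m
human over T_r+T_s: 0.4000·(0.1500+1.9583) = 0.8433 m
residual clearance needed = 0.0200+0.0100+0.0300 = 0.0600 m
S_min ≈ 0.3525+2.3010+0.8433+0.0600  ⇒  S_min = 5691/1600 m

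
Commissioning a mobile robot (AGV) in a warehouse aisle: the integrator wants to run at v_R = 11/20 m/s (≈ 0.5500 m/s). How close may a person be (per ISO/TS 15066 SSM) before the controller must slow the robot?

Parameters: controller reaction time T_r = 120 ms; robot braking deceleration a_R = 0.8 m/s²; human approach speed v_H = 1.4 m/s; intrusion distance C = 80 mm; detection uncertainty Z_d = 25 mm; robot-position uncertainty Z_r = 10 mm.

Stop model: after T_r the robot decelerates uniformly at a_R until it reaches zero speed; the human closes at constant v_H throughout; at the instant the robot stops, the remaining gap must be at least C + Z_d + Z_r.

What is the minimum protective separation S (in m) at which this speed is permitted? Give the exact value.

braking lasts T_s = (11/20)/(4/5) = 0.6875 s
robot covers v_R·T_r = 0.5500·0.1200 = 0.0660 m before braking
robot covers 0.5500·0.6875 − ½·0.8000·0.6875² = 0.1891 m while stopping
human closes 1.4000·0.8075 = 1.1305 m
C+Z_d+Z_r = 0.0800+0.0250+0.0100 = 0.1150 m
S_min ≈ 0.0660+0.1891+1.1305+0.1150  ⇒  S_min = 24009/16000 m

S_min = 24009/16000 m = 1.5006 m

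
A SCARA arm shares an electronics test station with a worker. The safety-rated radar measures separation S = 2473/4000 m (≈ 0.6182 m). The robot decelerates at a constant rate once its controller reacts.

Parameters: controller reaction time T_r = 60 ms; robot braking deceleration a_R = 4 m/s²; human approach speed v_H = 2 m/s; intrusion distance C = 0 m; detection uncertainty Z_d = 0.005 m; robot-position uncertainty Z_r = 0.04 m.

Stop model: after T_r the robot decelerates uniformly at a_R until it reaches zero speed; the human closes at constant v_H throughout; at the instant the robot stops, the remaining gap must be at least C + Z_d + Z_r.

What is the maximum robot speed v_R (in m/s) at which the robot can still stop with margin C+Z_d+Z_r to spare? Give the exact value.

quadratic (1/8)·v² + (14/25)·v + (-1813/4000) = 0
  disc = (14/25)² − 4·(1/8)·(-1813/4000) = 21609/40000 ; √disc = 147/200
  v_R = (−(14/25) + 147/200) / (2·(1/8)) = 7/10 m/s
check:
T_s = v_R/a_R = (7/10)/4 = 0.1750 s
reaction-phase robot travel = 0.7000·0.0600 = 0.0420 m
robot under decel: 0.7000²/(2·4.0000) = 0.0612 m
human closes 2.0000·0.2350 = 0.4700 m
C+Z_d+Z_r = 0.0000+0.0050+0.0400 = 0.0450 m
sum ≈ 0.0420+0.0612+0.4700+0.0450 ≈ 0.6182 m = S ✓

v_R_max = 7/10 m/s = 0.7000 m/s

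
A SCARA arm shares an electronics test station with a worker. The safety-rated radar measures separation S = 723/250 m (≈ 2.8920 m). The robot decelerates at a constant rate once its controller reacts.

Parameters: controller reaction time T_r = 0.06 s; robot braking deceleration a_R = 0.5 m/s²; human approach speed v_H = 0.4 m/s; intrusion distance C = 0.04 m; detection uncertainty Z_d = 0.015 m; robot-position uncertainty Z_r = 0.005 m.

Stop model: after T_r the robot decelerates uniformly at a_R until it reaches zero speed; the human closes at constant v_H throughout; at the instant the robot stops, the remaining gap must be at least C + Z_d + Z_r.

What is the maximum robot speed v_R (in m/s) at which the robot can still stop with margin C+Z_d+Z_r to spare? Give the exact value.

v_R_max = 13/10 m/s = 1.3000 m/s

quadratic (1)·v² + (43/50)·v + (-351/125) = 0
  disc = (43/50)² − 4·(1)·(-351/125) = 29929/2500 ; √disc = 173/50
  v_R = (−(43/50) + 173/50) / (2·(1)) = 13/10 m/s
check:
braking lasts T_s = (13/10)/(1/2) = 2.6000 s
robot in T_r: 1.3000·0.0600 = 0.0780 m
braking distance = 1.3000²/(2·0.5000) = 1.6900 m
human closes 0.4000·2.6600 = 1.0640 m
margins: 0.0400+0.0150+0.0050 = 0.0600 m
sum ≈ 0.0780+1.6900+1.0640+0.0600 ≈ 2.8920 m = S ✓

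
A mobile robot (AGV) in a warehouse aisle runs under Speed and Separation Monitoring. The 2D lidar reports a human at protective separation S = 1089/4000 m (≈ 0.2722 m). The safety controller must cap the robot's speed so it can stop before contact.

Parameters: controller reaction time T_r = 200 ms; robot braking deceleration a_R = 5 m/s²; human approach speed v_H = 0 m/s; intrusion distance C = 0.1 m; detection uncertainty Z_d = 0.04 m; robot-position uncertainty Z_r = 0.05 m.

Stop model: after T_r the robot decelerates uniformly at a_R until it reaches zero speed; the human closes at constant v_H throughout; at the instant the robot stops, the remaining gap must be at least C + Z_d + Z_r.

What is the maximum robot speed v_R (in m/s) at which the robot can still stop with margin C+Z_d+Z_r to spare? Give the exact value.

quadratic (1/10)·v² + (1/5)·v + (-329/4000) = 0
  disc = (1/5)² − 4·(1/10)·(-329/4000) = 729/10000 ; √disc = 27/100
  v_R = (−(1/5) + 27/100) / (2·(1/10)) = 7/20 m/s
check:
stop time T_s = (7/20)/5 = 0.0700 s
robot in T_r: 0.3500·0.2000 = 0.0700 m
braking distance = 0.3500²/(2·5.0000) = 0.0123 m
human over T_r+T_s: 0.0000·(0.2000+0.0700) = 0.0000 m
margins: 0.1000+0.0400+0.0500 = 0.1900 m
sum ≈ 0.0700+0.0123+0.0000+0.1900 ≈ 0.2722 m = S ✓

v_R_max = 7/20 m/s = 0.3500 m/s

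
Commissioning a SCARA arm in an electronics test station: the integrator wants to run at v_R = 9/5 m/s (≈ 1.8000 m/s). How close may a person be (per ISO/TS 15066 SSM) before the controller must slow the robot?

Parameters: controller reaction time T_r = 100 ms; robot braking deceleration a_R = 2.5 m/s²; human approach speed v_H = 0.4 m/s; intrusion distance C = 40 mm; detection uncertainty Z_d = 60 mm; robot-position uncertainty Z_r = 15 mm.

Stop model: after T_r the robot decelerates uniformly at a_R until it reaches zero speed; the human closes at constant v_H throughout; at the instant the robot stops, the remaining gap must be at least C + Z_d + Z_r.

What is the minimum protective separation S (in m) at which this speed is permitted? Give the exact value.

T_s = v_R/a_R = (9/5)/(5/2) = 0.7200 s
reaction-phase robot travel = 1.8000·0.1000 = 0.1800 m
robot covers 1.8000·0.7200 − ½·2.5000·0.7200² = 0.6480 m while stopping
person approaches 0.4000·(0.1000+0.7200) = 0.3280 m
residual clearance needed = 0.0400+0.0600+0.0150 = 0.1150 m
S_min ≈ 0.1800+0.6480+0.3280+0.1150  ⇒  S_min = 1271/1000 m

S_min = 1271/1000 m = 1.2710 m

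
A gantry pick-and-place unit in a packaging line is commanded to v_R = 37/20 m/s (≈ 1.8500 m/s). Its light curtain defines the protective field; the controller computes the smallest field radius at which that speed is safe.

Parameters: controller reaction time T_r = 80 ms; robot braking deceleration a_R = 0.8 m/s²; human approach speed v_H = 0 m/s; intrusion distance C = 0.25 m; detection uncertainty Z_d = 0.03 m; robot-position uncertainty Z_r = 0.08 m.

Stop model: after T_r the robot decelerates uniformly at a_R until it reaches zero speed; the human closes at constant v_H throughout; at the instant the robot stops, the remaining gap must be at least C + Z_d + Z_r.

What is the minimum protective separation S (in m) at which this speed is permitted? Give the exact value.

stop time T_s = (37/20)/(4/5) = 2.3125 s
robot in T_r: 1.8500·0.0800 = 0.1480 m
robot covers 1.8500·2.3125 − ½·0.8000·2.3125² = 2.1391 m while stopping
human closes 0.0000·2.3925 = 0.0000 m
residual clearance needed = 0.2500+0.0300+0.0800 = 0.3600 m
S_min ≈ 0.1480+2.1391+0.0000+0.3600  ⇒  S_min = 42353/16000 m

S_min = 42353/16000 m = 2.6471 m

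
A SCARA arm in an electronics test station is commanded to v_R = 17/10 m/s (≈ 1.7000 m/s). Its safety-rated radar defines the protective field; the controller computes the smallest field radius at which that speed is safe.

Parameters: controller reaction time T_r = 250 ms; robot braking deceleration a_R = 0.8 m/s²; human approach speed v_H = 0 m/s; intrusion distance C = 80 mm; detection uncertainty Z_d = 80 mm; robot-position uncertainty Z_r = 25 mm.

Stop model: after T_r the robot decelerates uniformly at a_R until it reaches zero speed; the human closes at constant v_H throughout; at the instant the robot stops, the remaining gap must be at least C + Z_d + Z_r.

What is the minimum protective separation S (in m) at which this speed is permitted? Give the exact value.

S_min = 1933/800 m = 2.4162 m

stop time T_s = (17/10)/(4/5) = 2.1250 s
robot in T_r: 1.7000·0.2500 = 0.4250 m
robot under decel: 1.7000²/(2·0.8000) = 1.8062 m
human closes 0.0000·2.3750 = 0.0000 m
margins: 0.0800+0.0800+0.0250 = 0.1850 m
S_min ≈ 0.4250+1.8062+0.0000+0.1850  ⇒  S_min = 1933/800 m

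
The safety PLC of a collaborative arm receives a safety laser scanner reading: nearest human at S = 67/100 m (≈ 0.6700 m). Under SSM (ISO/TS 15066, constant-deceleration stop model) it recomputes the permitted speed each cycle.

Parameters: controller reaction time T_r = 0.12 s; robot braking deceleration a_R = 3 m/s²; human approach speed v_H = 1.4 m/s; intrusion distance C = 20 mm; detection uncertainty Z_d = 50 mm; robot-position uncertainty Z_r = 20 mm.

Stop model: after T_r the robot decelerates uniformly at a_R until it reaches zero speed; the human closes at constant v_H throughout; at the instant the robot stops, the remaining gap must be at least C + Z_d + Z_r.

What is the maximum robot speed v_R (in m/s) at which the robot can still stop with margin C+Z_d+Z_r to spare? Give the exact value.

v_R_max = 3/5 m/s = 0.6000 m/s

quadratic (1/6)·v² + (44/75)·v + (-103/250) = 0
  disc = (44/75)² − 4·(1/6)·(-103/250) = 3481/5625 ; √disc = 59/75
  v_R = (−(44/75) + 59/75) / (2·(1/6)) = 3/5 m/s
check:
T_s = v_R/a_R = (3/5)/3 = 0.2000 s
robot in T_r: 0.6000·0.1200 = 0.0720 m
robot under decel: 0.6000²/(2·3.0000) = 0.0600 m
person approaches 1.4000·(0.1200+0.2000) = 0.4480 m
C+Z_d+Z_r = 0.0200+0.0500+0.0200 = 0.0900 m
sum ≈ 0.0720+0.0600+0.4480+0.0900 ≈ 0.6700 m = S ✓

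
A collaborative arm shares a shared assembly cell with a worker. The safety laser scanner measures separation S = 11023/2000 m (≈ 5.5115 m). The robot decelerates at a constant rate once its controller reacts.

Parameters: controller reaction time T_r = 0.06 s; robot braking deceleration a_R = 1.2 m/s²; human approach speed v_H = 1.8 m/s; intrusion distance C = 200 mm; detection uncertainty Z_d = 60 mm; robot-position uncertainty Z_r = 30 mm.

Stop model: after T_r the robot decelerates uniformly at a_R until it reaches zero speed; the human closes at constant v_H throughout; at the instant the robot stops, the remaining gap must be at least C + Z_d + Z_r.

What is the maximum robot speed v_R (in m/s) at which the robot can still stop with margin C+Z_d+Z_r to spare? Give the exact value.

v_R_max = 21/10 m/s = 2.1000 m/s

quadratic (5/12)·v² + (39/25)·v + (-10227/2000) = 0
  disc = (39/25)² − 4·(5/12)·(-10227/2000) = 109561/10000 ; √disc = 331/100
  v_R = (−(39/25) + 331/100) / (2·(5/12)) = 21/10 m/s
check:
T_s = v_R/a_R = (21/10)/(6/5) = 1.7500 s
robot covers v_R·T_r = 2.1000·0.0600 = 0.1260 m before braking
braking distance = 2.1000²/(2·1.2000) = 1.8375 m
human over T_r+T_s: 1.8000·(0.0600+1.7500) = 3.2580 m
margins: 0.2000+0.0600+0.0300 = 0.2900 m
sum ≈ 0.1260+1.8375+3.2580+0.2900 ≈ 5.5115 m = S ✓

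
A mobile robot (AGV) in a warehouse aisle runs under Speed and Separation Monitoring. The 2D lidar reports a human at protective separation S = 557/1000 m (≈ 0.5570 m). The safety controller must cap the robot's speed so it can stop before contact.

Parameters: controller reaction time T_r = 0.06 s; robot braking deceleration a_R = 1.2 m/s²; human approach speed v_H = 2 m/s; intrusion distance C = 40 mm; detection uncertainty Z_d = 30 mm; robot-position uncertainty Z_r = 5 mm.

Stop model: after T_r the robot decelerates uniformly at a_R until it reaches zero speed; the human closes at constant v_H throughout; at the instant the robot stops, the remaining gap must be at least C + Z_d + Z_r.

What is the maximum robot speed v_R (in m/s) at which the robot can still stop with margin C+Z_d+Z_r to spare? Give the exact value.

v_R_max = 1/5 m/s = 0.2000 m/s

collect terms ⇒ (5/12)·v_R² + (259/150)·v_R + (-181/500) = 0
  disc = (259/150)² − 4·(5/12)·(-181/500) = 20164/5625 ; √disc = 142/75
  v_R = (−(259/150) + 142/75) / (2·(5/12)) = 1/5 m/s
check:
T_s = v_R/a_R = (1/5)/(6/5) = 0.1667 s
reaction-phase robot travel = 0.2000·0.0600 = 0.0120 m
braking distance = 0.2000²/(2·1.2000) = 0.0167 m
person approaches 2.0000·(0.0600+0.1667) = 0.4533 m
margins: 0.0400+0.0300+0.0050 = 0.0750 m
sum ≈ 0.0120+0.0167+0.4533+0.0750 ≈ 0.5570 m = S ✓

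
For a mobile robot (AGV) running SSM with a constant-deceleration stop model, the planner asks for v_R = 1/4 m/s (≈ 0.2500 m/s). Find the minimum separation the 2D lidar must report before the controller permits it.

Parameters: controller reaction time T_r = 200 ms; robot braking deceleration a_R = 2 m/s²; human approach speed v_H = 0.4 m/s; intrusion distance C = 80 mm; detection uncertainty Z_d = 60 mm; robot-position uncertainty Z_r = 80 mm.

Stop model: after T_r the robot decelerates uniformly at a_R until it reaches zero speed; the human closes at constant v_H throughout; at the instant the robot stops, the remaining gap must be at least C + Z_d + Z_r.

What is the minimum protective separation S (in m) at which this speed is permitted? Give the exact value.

T_s = v_R/a_R = (1/4)/2 = 0.1250 s
robot in T_r: 0.2500·0.2000 = 0.0500 m
robot covers 0.2500·0.1250 − ½·2.0000·0.1250² = 0.0156 m while stopping
human over T_r+T_s: 0.4000·(0.2000+0.1250) = 0.1300 m
C+Z_d+Z_r = 0.0800+0.0600+0.0800 = 0.2200 m
S_min ≈ 0.0500+0.0156+0.1300+0.2200  ⇒  S_min = 133/320 m

S_min = 133/320 m = 0.4156 m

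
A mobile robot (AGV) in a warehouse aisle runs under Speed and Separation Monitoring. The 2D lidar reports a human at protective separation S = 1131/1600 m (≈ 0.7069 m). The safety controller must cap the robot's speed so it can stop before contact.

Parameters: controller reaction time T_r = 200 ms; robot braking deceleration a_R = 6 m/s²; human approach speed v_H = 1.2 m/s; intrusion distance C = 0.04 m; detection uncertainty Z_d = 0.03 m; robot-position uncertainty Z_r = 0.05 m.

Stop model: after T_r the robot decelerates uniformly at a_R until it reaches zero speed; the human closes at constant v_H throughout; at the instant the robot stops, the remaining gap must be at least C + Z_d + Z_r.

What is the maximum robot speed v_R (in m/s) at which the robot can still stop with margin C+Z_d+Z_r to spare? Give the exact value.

collect terms ⇒ (1/12)·v_R² + (2/5)·v_R + (-111/320) = 0
  disc = (2/5)² − 4·(1/12)·(-111/320) = 441/1600 ; √disc = 21/40
  v_R = (−(2/5) + 21/40) / (2·(1/12)) = 3/4 m/s
check:
braking lasts T_s = (3/4)/6 = 0.1250 s
robot in T_r: 0.7500·0.2000 = 0.1500 m
robot covers 0.7500·0.1250 − ½·6.0000·0.1250² = 0.0469 m while stopping
person approaches 1.2000·(0.2000+0.1250) = 0.3900 m
margins: 0.0400+0.0300+0.0500 = 0.1200 m
sum ≈ 0.1500+0.0469+0.3900+0.1200 ≈ 0.7069 m = S ✓

v_R_max = 3/4 m/s = 0.7500 m/s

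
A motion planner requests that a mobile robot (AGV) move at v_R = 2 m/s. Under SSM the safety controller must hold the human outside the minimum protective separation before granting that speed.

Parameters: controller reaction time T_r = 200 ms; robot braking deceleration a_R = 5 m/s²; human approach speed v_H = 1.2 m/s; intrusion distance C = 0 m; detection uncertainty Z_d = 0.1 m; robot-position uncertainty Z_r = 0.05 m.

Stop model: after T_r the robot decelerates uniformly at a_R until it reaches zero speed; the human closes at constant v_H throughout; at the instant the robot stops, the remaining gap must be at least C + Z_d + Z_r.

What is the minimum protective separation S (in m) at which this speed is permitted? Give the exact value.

S_min = 167/100 m = 1.6700 m

T_s = v_R/a_R = 2/5 = 0.4000 s
robot covers v_R·T_r = 2.0000·0.2000 = 0.4000 m before braking
braking distance = 2.0000²/(2·5.0000) = 0.4000 m
human over T_r+T_s: 1.2000·(0.2000+0.4000) = 0.7200 m
residual clearance needed = 0.0000+0.1000+0.0500 = 0.1500 m
S_min ≈ 0.4000+0.4000+0.7200+0.1500  ⇒  S_min = 167/100 m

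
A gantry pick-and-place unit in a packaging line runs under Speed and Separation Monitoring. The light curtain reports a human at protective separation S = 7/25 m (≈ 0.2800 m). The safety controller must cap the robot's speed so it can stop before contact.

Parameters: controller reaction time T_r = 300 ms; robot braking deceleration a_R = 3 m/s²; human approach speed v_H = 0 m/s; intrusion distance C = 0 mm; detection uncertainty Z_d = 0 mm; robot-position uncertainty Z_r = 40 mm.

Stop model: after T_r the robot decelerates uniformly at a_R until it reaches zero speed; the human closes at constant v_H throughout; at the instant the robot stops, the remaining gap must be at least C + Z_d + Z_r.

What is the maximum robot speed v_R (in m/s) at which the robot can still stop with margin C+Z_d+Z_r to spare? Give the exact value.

v_R_max = 3/5 m/s = 0.6000 m/s

collect terms ⇒ (1/6)·v_R² + (3/10)·v_R + (-6/25) = 0
  disc = (3/10)² − 4·(1/6)·(-6/25) = 1/4 ; √disc = 1/2
  v_R = (−(3/10) + 1/2) / (2·(1/6)) = 3/5 m/s
check:
stop time T_s = (3/5)/3 = 0.2000 s
robot covers v_R·T_r = 0.6000·0.3000 = 0.1800 m before braking
braking distance = 0.6000²/(2·3.0000) = 0.0600 m
human closes 0.0000·0.5000 = 0.0000 m
residual clearance needed = 0.0000+0.0000+0.0400 = 0.0400 m
sum ≈ 0.1800+0.0600+0.0000+0.0400 ≈ 0.2800 m = S ✓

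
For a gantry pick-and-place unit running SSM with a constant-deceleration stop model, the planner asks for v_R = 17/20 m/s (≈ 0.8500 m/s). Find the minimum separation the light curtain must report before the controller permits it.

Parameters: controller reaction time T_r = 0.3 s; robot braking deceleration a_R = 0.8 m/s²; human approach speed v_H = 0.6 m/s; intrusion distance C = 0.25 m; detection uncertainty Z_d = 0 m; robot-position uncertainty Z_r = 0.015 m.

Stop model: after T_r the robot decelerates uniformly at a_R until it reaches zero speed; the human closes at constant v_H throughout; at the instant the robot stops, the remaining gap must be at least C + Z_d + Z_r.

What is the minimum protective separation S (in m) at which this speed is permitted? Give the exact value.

S_min = 229/128 m = 1.7891 m

stop time T_s = (17/20)/(4/5) = 1.0625 s
reaction-phase robot travel = 0.8500·0.3000 = 0.2550 m
robot under decel: 0.8500²/(2·0.8000) = 0.4516 m
human closes 0.6000·1.3625 = 0.8175 m
C+Z_d+Z_r = 0.2500+0.0000+0.0150 = 0.2650 m
S_min ≈ 0.2550+0.4516+0.8175+0.2650  ⇒  S_min = 229/128 m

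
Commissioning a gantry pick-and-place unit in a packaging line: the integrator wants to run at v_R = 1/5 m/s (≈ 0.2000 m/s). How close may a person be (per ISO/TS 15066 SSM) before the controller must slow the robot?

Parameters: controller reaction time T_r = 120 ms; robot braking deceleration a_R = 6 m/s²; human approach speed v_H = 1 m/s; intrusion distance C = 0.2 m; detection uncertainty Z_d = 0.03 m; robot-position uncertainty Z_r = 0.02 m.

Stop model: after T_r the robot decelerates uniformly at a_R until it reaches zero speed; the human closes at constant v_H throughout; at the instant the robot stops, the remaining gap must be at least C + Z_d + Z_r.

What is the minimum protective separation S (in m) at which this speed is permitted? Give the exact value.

stop time T_s = (1/5)/6 = 0.0333 s
reaction-phase robot travel = 0.2000·0.1200 = 0.0240 m
robot covers 0.2000·0.0333 − ½·6.0000·0.0333² = 0.0033 m while stopping
human closes 1.0000·0.1533 = 0.1533 m
margins: 0.2000+0.0300+0.0200 = 0.2500 m
S_min ≈ 0.0240+0.0033+0.1533+0.2500  ⇒  S_min = 323/750 m

S_min = 323/750 m = 0.4307 m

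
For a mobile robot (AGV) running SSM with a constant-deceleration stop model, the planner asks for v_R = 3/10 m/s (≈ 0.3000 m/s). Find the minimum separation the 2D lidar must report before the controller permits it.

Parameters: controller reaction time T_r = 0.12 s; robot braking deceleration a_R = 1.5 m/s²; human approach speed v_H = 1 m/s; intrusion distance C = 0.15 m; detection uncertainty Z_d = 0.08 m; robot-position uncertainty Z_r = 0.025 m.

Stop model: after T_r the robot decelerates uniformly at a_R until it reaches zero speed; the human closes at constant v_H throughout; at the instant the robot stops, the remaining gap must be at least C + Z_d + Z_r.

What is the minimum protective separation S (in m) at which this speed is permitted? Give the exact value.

T_s = v_R/a_R = (3/10)/(3/2) = 0.2000 s
robot in T_r: 0.3000·0.1200 = 0.0360 m
braking distance = 0.3000²/(2·1.5000) = 0.0300 m
human closes 1.0000·0.3200 = 0.3200 m
residual clearance needed = 0.1500+0.0800+0.0250 = 0.2550 m
S_min ≈ 0.0360+0.0300+0.3200+0.2550  ⇒  S_min = 641/1000 m

S_min = 641/1000 m = 0.6410 m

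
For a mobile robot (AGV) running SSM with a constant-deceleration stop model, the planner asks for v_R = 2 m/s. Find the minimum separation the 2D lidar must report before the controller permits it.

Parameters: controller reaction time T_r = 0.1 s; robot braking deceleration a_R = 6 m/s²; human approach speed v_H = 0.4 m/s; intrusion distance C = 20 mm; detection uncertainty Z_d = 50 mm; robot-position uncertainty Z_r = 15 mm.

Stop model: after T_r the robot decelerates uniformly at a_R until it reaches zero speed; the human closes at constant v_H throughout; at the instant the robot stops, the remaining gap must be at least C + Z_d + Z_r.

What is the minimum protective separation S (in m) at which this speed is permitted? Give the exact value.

braking lasts T_s = 2/6 = 0.3333 s
robot in T_r: 2.0000·0.1000 = 0.2000 m
robot under decel: 2.0000²/(2·6.0000) = 0.3333 m
human closes 0.4000·0.4333 = 0.1733 m
margins: 0.0200+0.0500+0.0150 = 0.0850 m
S_min ≈ 0.2000+0.3333+0.1733+0.0850  ⇒  S_min = 19/24 m

S_min = 19/24 m = 0.7917 m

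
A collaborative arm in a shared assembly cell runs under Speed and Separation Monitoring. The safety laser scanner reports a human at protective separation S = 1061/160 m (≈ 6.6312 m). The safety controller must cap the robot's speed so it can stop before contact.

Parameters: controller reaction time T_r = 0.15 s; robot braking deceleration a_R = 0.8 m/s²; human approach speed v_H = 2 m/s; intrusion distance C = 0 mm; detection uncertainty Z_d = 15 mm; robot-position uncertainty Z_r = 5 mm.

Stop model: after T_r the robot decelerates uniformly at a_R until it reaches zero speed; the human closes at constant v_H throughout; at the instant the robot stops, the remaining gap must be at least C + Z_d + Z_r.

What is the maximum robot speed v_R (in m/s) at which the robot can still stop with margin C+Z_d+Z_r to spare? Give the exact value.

collect terms ⇒ (5/8)·v_R² + (53/20)·v_R + (-5049/800) = 0
  disc = (53/20)² − 4·(5/8)·(-5049/800) = 36481/1600 ; √disc = 191/40
  v_R = (−(53/20) + 191/40) / (2·(5/8)) = 17/10 m/s
check:
braking lasts T_s = (17/10)/(4/5) = 2.1250 s
reaction-phase robot travel = 1.7000·0.1500 = 0.2550 m
braking distance = 1.7000²/(2·0.8000) = 1.8062 m
human closes 2.0000·2.2750 = 4.5500 m
margins: 0.0000+0.0150+0.0050 = 0.0200 m
sum ≈ 0.2550+1.8062+4.5500+0.0200 ≈ 6.6312 m = S ✓

v_R_max = 17/10 m/s = 1.7000 m/s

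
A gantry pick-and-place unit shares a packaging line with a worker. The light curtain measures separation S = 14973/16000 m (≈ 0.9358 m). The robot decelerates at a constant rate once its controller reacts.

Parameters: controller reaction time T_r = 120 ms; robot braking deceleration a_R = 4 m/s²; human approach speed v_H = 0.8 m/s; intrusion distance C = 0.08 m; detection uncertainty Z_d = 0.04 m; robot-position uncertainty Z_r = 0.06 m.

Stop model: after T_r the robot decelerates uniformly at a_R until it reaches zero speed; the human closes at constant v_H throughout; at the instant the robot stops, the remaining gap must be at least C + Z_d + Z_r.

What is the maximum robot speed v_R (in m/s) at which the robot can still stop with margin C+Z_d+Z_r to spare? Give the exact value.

collect terms ⇒ (1/8)·v_R² + (8/25)·v_R + (-10557/16000) = 0
  disc = (8/25)² − 4·(1/8)·(-10557/16000) = 69169/160000 ; √disc = 263/400
  v_R = (−(8/25) + 263/400) / (2·(1/8)) = 27/20 m/s
check:
T_s = v_R/a_R = (27/20)/4 = 0.3375 s
reaction-phase robot travel = 1.3500·0.1200 = 0.1620 m
robot covers 1.3500·0.3375 − ½·4.0000·0.3375² = 0.2278 m while stopping
human closes 0.8000·0.4575 = 0.3660 m
margins: 0.0800+0.0400+0.0600 = 0.1800 m
sum ≈ 0.1620+0.2278+0.3660+0.1800 ≈ 0.9358 m = S ✓

v_R_max = 27/20 m/s = 1.3500 m/s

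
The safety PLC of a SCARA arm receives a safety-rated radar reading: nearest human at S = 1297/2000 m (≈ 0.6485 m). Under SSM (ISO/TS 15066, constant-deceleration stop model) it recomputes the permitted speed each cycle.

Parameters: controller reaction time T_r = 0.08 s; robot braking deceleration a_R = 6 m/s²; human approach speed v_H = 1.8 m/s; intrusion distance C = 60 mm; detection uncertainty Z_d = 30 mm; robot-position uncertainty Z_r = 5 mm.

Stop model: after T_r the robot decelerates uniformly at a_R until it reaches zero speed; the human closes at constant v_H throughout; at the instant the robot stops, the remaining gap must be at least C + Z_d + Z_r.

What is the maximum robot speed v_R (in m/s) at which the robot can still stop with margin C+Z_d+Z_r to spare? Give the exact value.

v_R_max = 9/10 m/s = 0.9000 m/s

collect terms ⇒ (1/12)·v_R² + (19/50)·v_R + (-819/2000) = 0
  disc = (19/50)² − 4·(1/12)·(-819/2000) = 2809/10000 ; √disc = 53/100
  v_R = (−(19/50) + 53/100) / (2·(1/12)) = 9/10 m/s
check:
T_s = v_R/a_R = (9/10)/6 = 0.1500 s
robot covers v_R·T_r = 0.9000·0.0800 = 0.0720 m before braking
robot covers 0.9000·0.1500 − ½·6.0000·0.1500² = 0.0675 m while stopping
person approaches 1.8000·(0.0800+0.1500) = 0.4140 m
margins: 0.0600+0.0300+0.0050 = 0.0950 m
sum ≈ 0.0720+0.0675+0.4140+0.0950 ≈ 0.6485 m = S ✓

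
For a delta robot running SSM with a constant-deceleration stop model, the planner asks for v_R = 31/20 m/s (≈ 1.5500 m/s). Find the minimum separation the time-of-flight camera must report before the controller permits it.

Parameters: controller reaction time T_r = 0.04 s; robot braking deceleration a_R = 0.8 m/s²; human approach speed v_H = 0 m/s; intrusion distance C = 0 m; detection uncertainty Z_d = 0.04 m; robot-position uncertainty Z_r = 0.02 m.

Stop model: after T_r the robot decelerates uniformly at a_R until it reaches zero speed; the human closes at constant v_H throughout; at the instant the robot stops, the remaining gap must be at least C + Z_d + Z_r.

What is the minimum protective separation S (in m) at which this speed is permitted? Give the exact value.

S_min = 25977/16000 m = 1.6236 m

stop time T_s = (31/20)/(4/5) = 1.9375 s
robot in T_r: 1.5500·0.0400 = 0.0620 m
braking distance = 1.5500²/(2·0.8000) = 1.5016 m
human closes 0.0000·1.9775 = 0.0000 m
margins: 0.0000+0.0400+0.0200 = 0.0600 m
S_min ≈ 0.0620+1.5016+0.0000+0.0600  ⇒  S_min = 25977/16000 m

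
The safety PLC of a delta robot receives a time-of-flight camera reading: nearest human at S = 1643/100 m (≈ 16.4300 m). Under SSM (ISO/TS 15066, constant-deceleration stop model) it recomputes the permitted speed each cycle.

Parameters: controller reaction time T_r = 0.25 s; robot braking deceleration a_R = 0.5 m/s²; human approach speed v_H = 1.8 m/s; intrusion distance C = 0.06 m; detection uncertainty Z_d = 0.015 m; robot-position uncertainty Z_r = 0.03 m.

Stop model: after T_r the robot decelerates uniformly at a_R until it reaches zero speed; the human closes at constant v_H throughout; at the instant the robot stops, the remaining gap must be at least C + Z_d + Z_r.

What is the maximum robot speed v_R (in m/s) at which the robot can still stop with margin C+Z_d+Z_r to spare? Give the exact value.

at the boundary: (1)·v² + (77/20)·v + (-127/8) = 0
  disc = (77/20)² − 4·(1)·(-127/8) = 31329/400 ; √disc = 177/20
  v_R = (−(77/20) + 177/20) / (2·(1)) = 5/2 m/s
check:
braking lasts T_s = (5/2)/(1/2) = 5.0000 s
robot covers v_R·T_r = 2.5000·0.2500 = 0.6250 m before braking
robot covers 2.5000·5.0000 − ½·0.5000·5.0000² = 6.2500 m while stopping
human closes 1.8000·5.2500 = 9.4500 m
C+Z_d+Z_r = 0.0600+0.0150+0.0300 = 0.1050 m
sum ≈ 0.6250+6.2500+9.4500+0.1050 ≈ 16.4300 m = S ✓

v_R_max = 5/2 m/s = 2.5000 m/s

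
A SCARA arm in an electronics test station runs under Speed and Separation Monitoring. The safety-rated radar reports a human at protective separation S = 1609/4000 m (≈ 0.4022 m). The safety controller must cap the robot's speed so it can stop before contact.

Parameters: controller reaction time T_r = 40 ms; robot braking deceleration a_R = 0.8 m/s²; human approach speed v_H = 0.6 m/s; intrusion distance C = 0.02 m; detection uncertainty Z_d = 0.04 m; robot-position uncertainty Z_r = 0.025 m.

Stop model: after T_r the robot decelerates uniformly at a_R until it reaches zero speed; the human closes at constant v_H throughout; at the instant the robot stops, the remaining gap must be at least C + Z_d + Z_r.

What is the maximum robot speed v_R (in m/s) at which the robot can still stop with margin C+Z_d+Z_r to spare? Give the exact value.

at the boundary: (5/8)·v² + (79/100)·v + (-1173/4000) = 0
  disc = (79/100)² − 4·(5/8)·(-1173/4000) = 54289/40000 ; √disc = 233/200
  v_R = (−(79/100) + 233/200) / (2·(5/8)) = 3/10 m/s
check:
stop time T_s = (3/10)/(4/5) = 0.3750 s
robot covers v_R·T_r = 0.3000·0.0400 = 0.0120 m before braking
robot under decel: 0.3000²/(2·0.8000) = 0.0563 m
person approaches 0.6000·(0.0400+0.3750) = 0.2490 m
C+Z_d+Z_r = 0.0200+0.0400+0.0250 = 0.0850 m
sum ≈ 0.0120+0.0563+0.2490+0.0850 ≈ 0.4022 m = S ✓

v_R_max = 3/10 m/s = 0.3000 m/s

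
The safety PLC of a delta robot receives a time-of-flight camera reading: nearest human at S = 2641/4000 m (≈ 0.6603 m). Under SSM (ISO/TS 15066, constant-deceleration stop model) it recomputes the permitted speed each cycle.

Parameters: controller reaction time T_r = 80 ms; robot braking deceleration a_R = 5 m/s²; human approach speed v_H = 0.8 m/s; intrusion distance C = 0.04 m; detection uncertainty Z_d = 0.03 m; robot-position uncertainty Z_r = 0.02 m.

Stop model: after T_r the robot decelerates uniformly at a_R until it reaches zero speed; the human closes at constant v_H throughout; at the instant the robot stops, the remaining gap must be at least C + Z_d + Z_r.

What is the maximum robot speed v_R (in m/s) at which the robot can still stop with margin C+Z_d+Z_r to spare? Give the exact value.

collect terms ⇒ (1/10)·v_R² + (6/25)·v_R + (-81/160) = 0
  disc = (6/25)² − 4·(1/10)·(-81/160) = 2601/10000 ; √disc = 51/100
  v_R = (−(6/25) + 51/100) / (2·(1/10)) = 27/20 m/s
check:
T_s = v_R/a_R = (27/20)/5 = 0.2700 s
reaction-phase robot travel = 1.3500·0.0800 = 0.1080 m
robot covers 1.3500·0.2700 − ½·5.0000·0.2700² = 0.1822 m while stopping
human closes 0.8000·0.3500 = 0.2800 m
residual clearance needed = 0.0400+0.0300+0.0200 = 0.0900 m
sum ≈ 0.1080+0.1822+0.2800+0.0900 ≈ 0.6603 m = S ✓

v_R_max = 27/20 m/s = 1.3500 m/s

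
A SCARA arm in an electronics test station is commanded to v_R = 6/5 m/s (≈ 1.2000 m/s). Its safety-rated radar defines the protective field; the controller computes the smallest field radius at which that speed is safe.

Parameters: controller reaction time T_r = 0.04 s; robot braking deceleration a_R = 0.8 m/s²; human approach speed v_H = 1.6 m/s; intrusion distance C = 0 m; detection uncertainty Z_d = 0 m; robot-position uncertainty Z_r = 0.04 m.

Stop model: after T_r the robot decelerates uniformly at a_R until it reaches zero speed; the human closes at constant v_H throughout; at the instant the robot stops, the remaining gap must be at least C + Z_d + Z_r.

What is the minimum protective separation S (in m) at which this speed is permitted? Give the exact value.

T_s = v_R/a_R = (6/5)/(4/5) = 1.5000 s
robot covers v_R·T_r = 1.2000·0.0400 = 0.0480 m before braking
robot under decel: 1.2000²/(2·0.8000) = 0.9000 m
human over T_r+T_s: 1.6000·(0.0400+1.5000) = 2.4640 m
C+Z_d+Z_r = 0.0000+0.0000+0.0400 = 0.0400 m
S_min ≈ 0.0480+0.9000+2.4640+0.0400  ⇒  S_min = 863/250 m

S_min = 863/250 m = 3.4520 m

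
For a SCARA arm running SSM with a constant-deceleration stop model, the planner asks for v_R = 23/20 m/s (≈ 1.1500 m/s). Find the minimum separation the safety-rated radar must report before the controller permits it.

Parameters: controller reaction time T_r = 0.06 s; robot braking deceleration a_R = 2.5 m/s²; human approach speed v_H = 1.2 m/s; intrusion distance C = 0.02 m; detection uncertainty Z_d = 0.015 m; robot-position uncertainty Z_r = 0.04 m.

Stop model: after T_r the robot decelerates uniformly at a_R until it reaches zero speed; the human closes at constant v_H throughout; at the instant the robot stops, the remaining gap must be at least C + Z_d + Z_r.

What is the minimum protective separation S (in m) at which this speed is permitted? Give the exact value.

stop time T_s = (23/20)/(5/2) = 0.4600 s
robot covers v_R·T_r = 1.1500·0.0600 = 0.0690 m before braking
braking distance = 1.1500²/(2·2.5000) = 0.2645 m
human closes 1.2000·0.5200 = 0.6240 m
C+Z_d+Z_r = 0.0200+0.0150+0.0400 = 0.0750 m
S_min ≈ 0.0690+0.2645+0.6240+0.0750  ⇒  S_min = 413/400 m

S_min = 413/400 m = 1.0325 m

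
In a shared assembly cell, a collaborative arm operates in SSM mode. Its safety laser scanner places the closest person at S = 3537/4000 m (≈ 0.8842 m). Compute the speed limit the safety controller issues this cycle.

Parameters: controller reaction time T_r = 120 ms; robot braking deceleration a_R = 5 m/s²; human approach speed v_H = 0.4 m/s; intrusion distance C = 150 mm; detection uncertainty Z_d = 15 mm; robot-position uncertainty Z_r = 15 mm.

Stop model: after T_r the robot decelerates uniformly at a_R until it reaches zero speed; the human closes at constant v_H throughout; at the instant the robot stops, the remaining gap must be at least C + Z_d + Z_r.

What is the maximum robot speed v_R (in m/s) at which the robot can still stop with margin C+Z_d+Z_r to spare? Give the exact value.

v_R_max = 7/4 m/s = 1.7500 m/s

at the boundary: (1/10)·v² + (1/5)·v + (-21/32) = 0
  disc = (1/5)² − 4·(1/10)·(-21/32) = 121/400 ; √disc = 11/20
  v_R = (−(1/5) + 11/20) / (2·(1/10)) = 7/4 m/s
check:
T_s = v_R/a_R = (7/4)/5 = 0.3500 s
reaction-phase robot travel = 1.7500·0.1200 = 0.2100 m
robot covers 1.7500·0.3500 − ½·5.0000·0.3500² = 0.3063 m while stopping
human over T_r+T_s: 0.4000·(0.1200+0.3500) = 0.1880 m
residual clearance needed = 0.1500+0.0150+0.0150 = 0.1800 m
sum ≈ 0.2100+0.3063+0.1880+0.1800 ≈ 0.8842 m = S ✓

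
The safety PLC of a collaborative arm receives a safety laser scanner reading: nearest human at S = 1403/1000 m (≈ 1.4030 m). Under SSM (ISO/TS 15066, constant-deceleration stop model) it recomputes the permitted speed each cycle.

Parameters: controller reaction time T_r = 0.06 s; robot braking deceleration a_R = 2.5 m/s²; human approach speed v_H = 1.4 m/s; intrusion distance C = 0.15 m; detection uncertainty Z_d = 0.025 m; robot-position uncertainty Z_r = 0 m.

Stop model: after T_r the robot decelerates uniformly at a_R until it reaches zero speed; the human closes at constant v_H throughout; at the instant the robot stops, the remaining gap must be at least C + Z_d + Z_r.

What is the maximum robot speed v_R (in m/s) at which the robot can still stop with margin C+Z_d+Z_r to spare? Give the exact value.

at the boundary: (1/5)·v² + (31/50)·v + (-143/125) = 0
  disc = (31/50)² − 4·(1/5)·(-143/125) = 3249/2500 ; √disc = 57/50
  v_R = (−(31/50) + 57/50) / (2·(1/5)) = 13/10 m/s
check:
braking lasts T_s = (13/10)/(5/2) = 0.5200 s
robot covers v_R·T_r = 1.3000·0.0600 = 0.0780 m before braking
robot covers 1.3000·0.5200 − ½·2.5000·0.5200² = 0.3380 m while stopping
human over T_r+T_s: 1.4000·(0.0600+0.5200) = 0.8120 m
margins: 0.1500+0.0250+0.0000 = 0.1750 m
sum ≈ 0.0780+0.3380+0.8120+0.1750 ≈ 1.4030 m = S ✓

v_R_max = 13/10 m/s = 1.3000 m/s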